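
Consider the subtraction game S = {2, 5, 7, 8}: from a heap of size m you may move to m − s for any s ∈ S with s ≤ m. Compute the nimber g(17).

3

Grundy values for subtraction set {2, 5, 7, 8}:
k:     0  1  2  3  4  5  6  7  8  9 10 11 12 13 14 15 16 17
g(k):  0  0  1  1  0  2  1  3  2  2  0  3  1  0  0  1  1  3
So g(17) = 3.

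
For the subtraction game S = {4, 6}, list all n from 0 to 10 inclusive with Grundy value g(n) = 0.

0, 1, 2, 3, 10

Compute g(0), g(1), … for moves {4, 6}:
k:     0  1  2  3  4  5  6  7  8  9 10
g(k):  0  0  0  0  1  1  1  1  2  2  0
The P-positions (g = 0) in 0..10 are 0, 1, 2, 3, 10.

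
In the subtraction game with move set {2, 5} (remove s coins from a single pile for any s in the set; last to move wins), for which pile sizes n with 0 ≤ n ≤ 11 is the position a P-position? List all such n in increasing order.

0, 1, 4, 7, 8, 11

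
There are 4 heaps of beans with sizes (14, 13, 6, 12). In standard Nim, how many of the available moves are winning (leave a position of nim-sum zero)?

Compute the nim-sum pairwise:
14 XOR 13 = 3
3 XOR 6 = 5
5 XOR 12 = 9
The overall nim-sum is X = 9. A heap of size p has a winning move iff p XOR X < p (reduce it to p XOR X).
  14: 14 XOR 9 = 7 < 14 — winning move (to 7).
  13: 13 XOR 9 = 4 < 13 — winning move (to 4).
  6: 6 XOR 9 = 15 ≥ 6 — no move.
  12: 12 XOR 9 = 5 < 12 — winning move (to 5).
That gives 3 winning moves.

3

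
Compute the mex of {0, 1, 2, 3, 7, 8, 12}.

4

The values 0, 1, 2, 3 are all present; 4 is the first non-negative integer missing from the set.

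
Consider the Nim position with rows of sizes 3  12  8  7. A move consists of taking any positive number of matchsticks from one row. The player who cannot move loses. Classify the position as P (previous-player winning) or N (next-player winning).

P-position

Nim-sum: 3 ⊕ 12 ⊕ 8 ⊕ 7 = 0.
The nim-sum is 0, so this is a P-position: the player to move is in a losing position under optimal play.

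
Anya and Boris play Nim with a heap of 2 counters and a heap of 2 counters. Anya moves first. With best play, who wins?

Boris wins

Compute the nim-sum pairwise:
2 ⊕ 2 = 0
The nim-sum is 0, so this is a P-position: the player to move is in a losing position under optimal play; Anya is about to move from it and so loses — Boris wins.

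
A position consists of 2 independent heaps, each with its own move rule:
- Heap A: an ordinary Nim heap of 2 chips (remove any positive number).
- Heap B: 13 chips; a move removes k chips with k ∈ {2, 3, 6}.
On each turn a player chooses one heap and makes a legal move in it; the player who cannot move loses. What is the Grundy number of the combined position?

Heap A is a plain Nim heap of size 2, so its Grundy value is 2.
Grundy values for heap B (subtraction set {2, 3, 6}):
g(0) = mex{} = 0
g(1) = mex{} = 0
g(2) = mex{0} = 1
g(3) = mex{0} = 1
g(4) = mex{0,1} = 2
g(5) = mex{1} = 0
g(6) = mex{0,1,2} = 3
g(7) = mex{0,2} = 1
g(8) = mex{0,1,3} = 2
g(9) = mex{1,3} = 0
g(10) = mex{1,2} = 0
g(11) = mex{0,2} = 1
g(12) = mex{0,3} = 1
g(13) = mex{0,1} = 2
So g(13) = 2.
By the Sprague-Grundy theorem, the Grundy value of a sum of independent games is the XOR of the component values.
Combined value = 2 XOR 2 = 0.

0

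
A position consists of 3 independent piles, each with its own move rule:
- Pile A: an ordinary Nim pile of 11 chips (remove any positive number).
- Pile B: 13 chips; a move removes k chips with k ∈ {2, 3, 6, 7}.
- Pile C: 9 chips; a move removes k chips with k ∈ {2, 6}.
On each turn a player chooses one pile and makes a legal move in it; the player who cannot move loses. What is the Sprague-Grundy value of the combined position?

9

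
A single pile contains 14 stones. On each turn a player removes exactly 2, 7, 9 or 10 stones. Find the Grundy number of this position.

3

Grundy values for subtraction set {2, 7, 9, 10}:
g(0) = mex{} = 0
g(1) = mex{} = 0
g(2) = mex{0} = 1
g(3) = mex{0} = 1
g(4) = mex{1} = 0
g(5) = mex{1} = 0
g(6) = mex{0} = 1
g(7) = mex{0} = 1
g(8) = mex{0,1} = 2
g(9) = mex{0,1} = 2
g(10) = mex{0,1,2} = 3
g(11) = mex{0,1,2} = 3
g(12) = mex{0,1,3} = 2
g(13) = mex{0,1,3} = 2
g(14) = mex{0,1,2} = 3
So g(14) = 3.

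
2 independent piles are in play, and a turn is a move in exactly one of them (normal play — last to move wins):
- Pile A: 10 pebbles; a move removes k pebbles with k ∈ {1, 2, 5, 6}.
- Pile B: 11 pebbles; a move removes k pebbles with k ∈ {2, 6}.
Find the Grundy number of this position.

Grundy values for pile A (subtraction set {1, 2, 5, 6}):
g(0) = mex{} = 0
g(1) = mex{0} = 1
g(2) = mex{0,1} = 2
g(3) = mex{1,2} = 0
g(4) = mex{0,2} = 1
g(5) = mex{0,1} = 2
g(6) = mex{0,1,2} = 3
g(7) = mex{1,2,3} = 0
g(8) = mex{0,2,3} = 1
g(9) = mex{0,1} = 2
g(10) = mex{1,2} = 0
So g(10) = 0.
Grundy values for pile B (subtraction set {2, 6}):
k:     0  1  2  3  4  5  6  7  8  9 10 11
g(k):  0  0  1  1  0  0  1  1  0  0  1  1
So g(11) = 1.
The value of a disjunctive sum is the nim-sum of the parts.
Combined value = 0 XOR 1 = 1.

1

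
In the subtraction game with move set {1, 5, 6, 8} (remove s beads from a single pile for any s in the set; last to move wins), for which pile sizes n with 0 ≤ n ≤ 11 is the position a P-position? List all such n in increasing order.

0, 2, 4, 11

Compute g(0), g(1), … for moves {1, 5, 6, 8}:
g(0) = mex{} = 0
g(1) = mex{0} = 1
g(2) = mex{1} = 0
g(3) = mex{0} = 1
g(4) = mex{1} = 0
g(5) = mex{0} = 1
g(6) = mex{0,1} = 2
g(7) = mex{0,1,2} = 3
g(8) = mex{0,1,3} = 2
g(9) = mex{0,1,2} = 3
g(10) = mex{0,1,3} = 2
g(11) = mex{1,2} = 0
The P-positions (g = 0) in 0..11 are 0, 2, 4, 11.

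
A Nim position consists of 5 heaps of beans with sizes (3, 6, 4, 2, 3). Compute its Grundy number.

0

Write each in binary and XOR column by column:
  011  (3)
  110  (6)
  100  (4)
  010  (2)
  011  (3)
  ---
  000  (0)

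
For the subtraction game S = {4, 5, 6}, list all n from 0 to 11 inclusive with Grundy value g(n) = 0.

0, 1, 2, 3, 10, 11

Compute g(0), g(1), … for moves {4, 5, 6}:
g(0) = mex{} = 0
g(1) = mex{} = 0
g(2) = mex{} = 0
g(3) = mex{} = 0
g(4) = mex{0} = 1
g(5) = mex{0} = 1
g(6) = mex{0} = 1
g(7) = mex{0} = 1
g(8) = mex{0,1} = 2
g(9) = mex{0,1} = 2
g(10) = mex{1} = 0
g(11) = mex{1} = 0
The P-positions (g = 0) in 0..11 are 0, 1, 2, 3, 10, 11.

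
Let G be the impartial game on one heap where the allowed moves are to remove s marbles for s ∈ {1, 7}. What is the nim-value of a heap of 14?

0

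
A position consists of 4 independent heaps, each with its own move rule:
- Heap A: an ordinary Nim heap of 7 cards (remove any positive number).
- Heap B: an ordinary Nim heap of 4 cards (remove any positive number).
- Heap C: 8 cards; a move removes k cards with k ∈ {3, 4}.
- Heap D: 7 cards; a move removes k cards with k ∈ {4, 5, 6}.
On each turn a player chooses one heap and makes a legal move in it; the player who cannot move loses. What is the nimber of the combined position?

2

Heap A is a plain Nim heap of size 7, so its Grundy value is 7.
Heap B is a plain Nim heap of size 4, so its Grundy value is 4.
Grundy values for heap C (subtraction set {3, 4}):
g(0) = mex{} = 0
g(1) = mex{} = 0
g(2) = mex{} = 0
g(3) = mex{0} = 1
g(4) = mex{0} = 1
g(5) = mex{0} = 1
g(6) = mex{0,1} = 2
g(7) = mex{1} = 0
g(8) = mex{1} = 0
So g(8) = 0.
Build the Grundy sequence for heap D with g(k) = mex{g(k−s) : s ∈ {4, 5, 6}, s ≤ k}:
k:     0  1  2  3  4  5  6  7
g(k):  0  0  0  0  1  1  1  1
So g(7) = 1.
By the Sprague-Grundy theorem, the Grundy value of a sum of independent games is the XOR of the component values.
Combined value = 7 XOR 4 XOR 0 XOR 1 = 2.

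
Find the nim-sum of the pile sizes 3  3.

Bitwise XOR of the heap sizes:
  11  (3)
  11  (3)
  --
  00  (0)

0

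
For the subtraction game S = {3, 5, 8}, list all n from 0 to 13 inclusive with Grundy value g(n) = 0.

0, 1, 2, 11, 12, 13

Grundy values for subtraction set {3, 5, 8}:
k:     0  1  2  3  4  5  6  7  8  9 10 11 12 13
g(k):  0  0  0  1  1  1  2  2  2  3  3  0  0  0
The P-positions (g = 0) in 0..13 are 0, 1, 2, 11, 12, 13.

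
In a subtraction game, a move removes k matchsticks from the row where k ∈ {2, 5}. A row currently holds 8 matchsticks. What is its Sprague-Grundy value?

Build the Grundy sequence with g(k) = mex{g(k−s) : s ∈ {2, 5}, s ≤ k}:
k:     0  1  2  3  4  5  6  7  8
g(k):  0  0  1  1  0  2  1  0  0
So g(8) = 0.

0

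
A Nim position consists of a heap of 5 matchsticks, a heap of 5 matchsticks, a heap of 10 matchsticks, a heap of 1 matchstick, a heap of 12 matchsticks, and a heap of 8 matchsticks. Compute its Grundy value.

Bitwise XOR of the heap sizes:
  0101  (5)
  0101  (5)
  1010  (10)
  0001  (1)
  1100  (12)
  1000  (8)
  ----
  1111  (15)

15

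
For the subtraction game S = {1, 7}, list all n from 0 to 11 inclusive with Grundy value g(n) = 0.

0, 2, 4, 6, 8, 10

Compute g(0), g(1), … for moves {1, 7}:
k:     0  1  2  3  4  5  6  7  8  9 10 11
g(k):  0  1  0  1  0  1  0  1  0  1  0  1
The P-positions (g = 0) in 0..11 are 0, 2, 4, 6, 8, 10.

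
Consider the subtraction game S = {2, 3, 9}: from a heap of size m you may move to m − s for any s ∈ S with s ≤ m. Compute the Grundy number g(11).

0

Compute g(0), g(1), … for moves {2, 3, 9}:
g(0) = mex{} = 0
g(1) = mex{} = 0
g(2) = mex{0} = 1
g(3) = mex{0} = 1
g(4) = mex{0,1} = 2
g(5) = mex{1} = 0
g(6) = mex{1,2} = 0
g(7) = mex{0,2} = 1
g(8) = mex{0} = 1
g(9) = mex{0,1} = 2
g(10) = mex{0,1} = 2
g(11) = mex{1,2} = 0
So g(11) = 0.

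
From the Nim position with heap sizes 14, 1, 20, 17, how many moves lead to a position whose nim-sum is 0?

1

Write each in binary and XOR column by column:
  01110  (14)
  00001  (1)
  10100  (20)
  10001  (17)
  -----
  01010  (10)
The overall nim-sum is X = 10. A heap of size p has a winning move iff p XOR X < p (reduce it to p XOR X).
  14: 14 XOR 10 = 4 < 14 — winning move (to 4).
  1: 1 XOR 10 = 11 ≥ 1 — no move.
  20: 20 XOR 10 = 30 ≥ 20 — no move.
  17: 17 XOR 10 = 27 ≥ 17 — no move.
That gives 1 winning move.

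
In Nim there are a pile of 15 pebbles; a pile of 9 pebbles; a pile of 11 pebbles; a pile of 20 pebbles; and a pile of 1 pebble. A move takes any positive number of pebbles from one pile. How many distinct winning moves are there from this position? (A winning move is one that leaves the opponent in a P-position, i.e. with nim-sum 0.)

1

Nim-sum: 15 ^ 9 ^ 11 ^ 20 ^ 1 = 24.
The overall nim-sum is X = 24. A pile of size p has a winning move iff p XOR X < p (reduce it to p XOR X).
  15: 15 XOR 24 = 23 ≥ 15 — no move.
  9: 9 XOR 24 = 17 ≥ 9 — no move.
  11: 11 XOR 24 = 19 ≥ 11 — no move.
  20: 20 XOR 24 = 12 < 20 — winning move (to 12).
  1: 1 XOR 24 = 25 ≥ 1 — no move.
That gives 1 winning move.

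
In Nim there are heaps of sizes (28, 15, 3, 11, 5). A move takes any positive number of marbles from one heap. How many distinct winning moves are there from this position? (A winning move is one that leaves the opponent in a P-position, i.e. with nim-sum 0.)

1

Nim-sum: 28 XOR 15 XOR 3 XOR 11 XOR 5 = 30.
The overall nim-sum is X = 30. A heap of size p has a winning move iff p XOR X < p (reduce it to p XOR X).
  28: 28 XOR 30 = 2 < 28 — winning move (to 2).
  15: 15 XOR 30 = 17 ≥ 15 — no move.
  3: 3 XOR 30 = 29 ≥ 3 — no move.
  11: 11 XOR 30 = 21 ≥ 11 — no move.
  5: 5 XOR 30 = 27 ≥ 5 — no move.
That gives 1 winning move.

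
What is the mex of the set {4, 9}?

0 is not in the set, so the mex is 0.

0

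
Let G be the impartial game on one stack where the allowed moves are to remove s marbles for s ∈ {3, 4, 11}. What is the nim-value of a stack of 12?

1

Compute g(0), g(1), … for moves {3, 4, 11}:
k:     0  1  2  3  4  5  6  7  8  9 10 11 12
g(k):  0  0  0  1  1  1  2  0  0  0  1  1  1
So g(12) = 1.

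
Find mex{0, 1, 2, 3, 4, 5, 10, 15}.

6

The values 0, 1, 2, 3, 4, 5 are all present; 6 is the first non-negative integer missing from the set.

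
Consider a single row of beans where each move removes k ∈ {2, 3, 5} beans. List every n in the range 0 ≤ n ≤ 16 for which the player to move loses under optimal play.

0, 1, 7, 8, 14, 15

Compute g(0), g(1), … for moves {2, 3, 5}:
k:     0  1  2  3  4  5  6  7  8  9 10 11 12 13 14 15 16
g(k):  0  0  1  1  2  2  3  0  0  1  1  2  2  3  0  0  1
The P-positions (g = 0) in 0..16 are 0, 1, 7, 8, 14, 15.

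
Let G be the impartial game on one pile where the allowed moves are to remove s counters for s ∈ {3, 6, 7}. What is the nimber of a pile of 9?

3

Build the Grundy sequence with g(k) = mex{g(k−s) : s ∈ {3, 6, 7}, s ≤ k}:
g(0) = mex{} = 0
g(1) = mex{} = 0
g(2) = mex{} = 0
g(3) = mex{0} = 1
g(4) = mex{0} = 1
g(5) = mex{0} = 1
g(6) = mex{0,1} = 2
g(7) = mex{0,1} = 2
g(8) = mex{0,1} = 2
g(9) = mex{0,1,2} = 3
So g(9) = 3.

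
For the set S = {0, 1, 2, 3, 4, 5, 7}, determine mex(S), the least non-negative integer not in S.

6

The values 0, 1, 2, 3, 4, 5 are all present; 6 is the first non-negative integer missing from the set.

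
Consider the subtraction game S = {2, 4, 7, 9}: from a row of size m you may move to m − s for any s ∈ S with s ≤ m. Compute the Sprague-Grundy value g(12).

0

Grundy values for subtraction set {2, 4, 7, 9}:
g(0) = mex{} = 0
g(1) = mex{} = 0
g(2) = mex{0} = 1
g(3) = mex{0} = 1
g(4) = mex{0,1} = 2
g(5) = mex{0,1} = 2
g(6) = mex{1,2} = 0
g(7) = mex{0,1,2} = 3
g(8) = mex{0,2} = 1
g(9) = mex{0,1,2,3} = 4
g(10) = mex{0,1} = 2
g(11) = mex{1,2,3,4} = 0
g(12) = mex{1,2} = 0
So g(12) = 0.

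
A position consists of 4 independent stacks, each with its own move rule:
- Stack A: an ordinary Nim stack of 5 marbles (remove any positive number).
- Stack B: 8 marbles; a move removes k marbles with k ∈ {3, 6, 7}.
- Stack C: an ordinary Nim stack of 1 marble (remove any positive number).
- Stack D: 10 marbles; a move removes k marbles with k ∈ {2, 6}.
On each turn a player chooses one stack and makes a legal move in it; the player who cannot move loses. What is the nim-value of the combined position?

7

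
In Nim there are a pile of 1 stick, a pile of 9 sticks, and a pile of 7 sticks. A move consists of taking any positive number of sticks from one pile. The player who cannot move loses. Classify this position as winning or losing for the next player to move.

Nim-sum: 1 XOR 9 XOR 7 = 15.
The nim-sum is 15 ≠ 0, so this is an N-position: the player to move can win.

Winning position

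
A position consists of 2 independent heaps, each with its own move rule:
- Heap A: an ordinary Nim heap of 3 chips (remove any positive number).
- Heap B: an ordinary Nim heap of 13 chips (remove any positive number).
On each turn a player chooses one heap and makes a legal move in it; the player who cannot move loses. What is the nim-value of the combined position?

14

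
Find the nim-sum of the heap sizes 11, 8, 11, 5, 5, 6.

Write each in binary and XOR column by column:
  1011  (11)
  1000  (8)
  1011  (11)
  0101  (5)
  0101  (5)
  0110  (6)
  ----
  1110  (14)

14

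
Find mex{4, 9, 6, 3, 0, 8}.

0 is in the set but 1 is not, so the mex is 1.

1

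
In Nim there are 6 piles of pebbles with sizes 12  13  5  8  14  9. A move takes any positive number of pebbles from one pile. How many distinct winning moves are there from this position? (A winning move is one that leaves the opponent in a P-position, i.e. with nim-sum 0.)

5

Nim-sum: 12 ⊕ 13 ⊕ 5 ⊕ 8 ⊕ 14 ⊕ 9 = 11.
The overall nim-sum is X = 11. A pile of size p has a winning move iff p XOR X < p (reduce it to p XOR X).
  12: 12 XOR 11 = 7 < 12 — winning move (to 7).
  13: 13 XOR 11 = 6 < 13 — winning move (to 6).
  5: 5 XOR 11 = 14 ≥ 5 — no move.
  8: 8 XOR 11 = 3 < 8 — winning move (to 3).
  14: 14 XOR 11 = 5 < 14 — winning move (to 5).
  9: 9 XOR 11 = 2 < 9 — winning move (to 2).
That gives 5 winning moves.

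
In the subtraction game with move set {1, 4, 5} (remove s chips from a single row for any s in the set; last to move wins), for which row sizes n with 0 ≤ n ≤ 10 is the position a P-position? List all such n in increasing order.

0, 2, 8, 10

Compute g(0), g(1), … for moves {1, 4, 5}:
g(0) = mex{} = 0
g(1) = mex{0} = 1
g(2) = mex{1} = 0
g(3) = mex{0} = 1
g(4) = mex{0,1} = 2
g(5) = mex{0,1,2} = 3
g(6) = mex{0,1,3} = 2
g(7) = mex{0,1,2} = 3
g(8) = mex{1,2,3} = 0
g(9) = mex{0,2,3} = 1
g(10) = mex{1,2,3} = 0
The P-positions (g = 0) in 0..10 are 0, 2, 8, 10.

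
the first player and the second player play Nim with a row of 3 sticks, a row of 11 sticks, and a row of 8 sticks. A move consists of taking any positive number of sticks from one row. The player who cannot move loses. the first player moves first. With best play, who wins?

Nim-sum: 3 XOR 11 XOR 8 = 0.
The nim-sum is 0, so this is a P-position: the player to move is in a losing position under optimal play; the first player is about to move from it and so loses — the second player wins.

the second player wins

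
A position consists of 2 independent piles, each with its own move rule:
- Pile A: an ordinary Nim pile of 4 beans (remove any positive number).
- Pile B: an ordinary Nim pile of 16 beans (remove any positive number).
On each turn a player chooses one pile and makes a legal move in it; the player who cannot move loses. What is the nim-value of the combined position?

20

Pile A is a plain Nim pile of size 4, so its Grundy value is 4.
Pile B is a plain Nim pile of size 16, so its Grundy value is 16.
By the Sprague-Grundy theorem, the Grundy value of a sum of independent games is the XOR of the component values.
Combined value = 4 ⊕ 16 = 20.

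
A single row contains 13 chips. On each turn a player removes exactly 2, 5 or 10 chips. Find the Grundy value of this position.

Build the Grundy sequence with g(k) = mex{g(k−s) : s ∈ {2, 5, 10}, s ≤ k}:
k:     0  1  2  3  4  5  6  7  8  9 10 11 12 13
g(k):  0  0  1  1  0  2  1  0  0  1  1  2  2  3
So g(13) = 3.

3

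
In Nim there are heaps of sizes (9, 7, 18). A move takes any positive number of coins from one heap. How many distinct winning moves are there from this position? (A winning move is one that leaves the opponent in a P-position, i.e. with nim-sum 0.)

1

Write each in binary and XOR column by column:
  01001  (9)
  00111  (7)
  10010  (18)
  -----
  11100  (28)
The overall nim-sum is X = 28. A heap of size p has a winning move iff p XOR X < p (reduce it to p XOR X).
  9: 9 XOR 28 = 21 ≥ 9 — no move.
  7: 7 XOR 28 = 27 ≥ 7 — no move.
  18: 18 XOR 28 = 14 < 18 — winning move (to 14).
That gives 1 winning move.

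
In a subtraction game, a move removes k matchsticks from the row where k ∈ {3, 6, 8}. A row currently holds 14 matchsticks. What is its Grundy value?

1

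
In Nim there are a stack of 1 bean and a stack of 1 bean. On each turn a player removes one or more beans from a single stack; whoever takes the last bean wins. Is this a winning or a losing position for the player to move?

Losing position

Bitwise XOR of the heap sizes:
  1  (1)
  1  (1)
  -
  0  (0)
The nim-sum is 0, so this is a P-position: the player to move is in a losing position under optimal play.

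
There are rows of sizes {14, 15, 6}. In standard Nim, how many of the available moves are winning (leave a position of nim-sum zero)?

3

Compute the nim-sum pairwise:
14 XOR 15 = 1
1 XOR 6 = 7
The overall nim-sum is X = 7. A row of size p has a winning move iff p XOR X < p (reduce it to p XOR X).
  14: 14 XOR 7 = 9 < 14 — winning move (to 9).
  15: 15 XOR 7 = 8 < 15 — winning move (to 8).
  6: 6 XOR 7 = 1 < 6 — winning move (to 1).
That gives 3 winning moves.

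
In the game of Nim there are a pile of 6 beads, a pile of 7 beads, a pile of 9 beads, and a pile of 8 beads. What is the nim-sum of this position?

Nim-sum: 6 XOR 7 XOR 9 XOR 8 = 0.

0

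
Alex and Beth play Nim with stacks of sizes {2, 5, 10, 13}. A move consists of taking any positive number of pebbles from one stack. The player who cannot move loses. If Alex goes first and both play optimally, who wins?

Compute the nim-sum pairwise:
2 XOR 5 = 7
7 XOR 10 = 13
13 XOR 13 = 0
The nim-sum is 0, so this is a P-position: the player to move is in a losing position under optimal play; Alex is about to move from it and so loses — Beth wins.

Beth wins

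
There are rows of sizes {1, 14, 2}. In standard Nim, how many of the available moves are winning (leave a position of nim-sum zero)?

Nim-sum: 1 ⊕ 14 ⊕ 2 = 13.
The overall nim-sum is X = 13. A row of size p has a winning move iff p XOR X < p (reduce it to p XOR X).
  1: 1 XOR 13 = 12 ≥ 1 — no move.
  14: 14 XOR 13 = 3 < 14 — winning move (to 3).
  2: 2 XOR 13 = 15 ≥ 2 — no move.
That gives 1 winning move.

1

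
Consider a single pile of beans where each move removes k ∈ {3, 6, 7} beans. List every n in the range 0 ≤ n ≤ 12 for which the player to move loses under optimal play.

Build the Grundy sequence with g(k) = mex{g(k−s) : s ∈ {3, 6, 7}, s ≤ k}:
g(0) = mex{} = 0
g(1) = mex{} = 0
g(2) = mex{} = 0
g(3) = mex{0} = 1
g(4) = mex{0} = 1
g(5) = mex{0} = 1
g(6) = mex{0,1} = 2
g(7) = mex{0,1} = 2
g(8) = mex{0,1} = 2
g(9) = mex{0,1,2} = 3
g(10) = mex{1,2} = 0
g(11) = mex{1,2} = 0
g(12) = mex{1,2,3} = 0
The P-positions (g = 0) in 0..12 are 0, 1, 2, 10, 11, 12.

0, 1, 2, 10, 11, 12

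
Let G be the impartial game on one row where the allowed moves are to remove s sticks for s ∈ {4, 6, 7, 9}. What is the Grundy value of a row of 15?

0

Grundy values for subtraction set {4, 6, 7, 9}:
k:     0  1  2  3  4  5  6  7  8  9 10 11 12 13 14 15
g(k):  0  0  0  0  1  1  1  1  2  2  2  2  3  0  0  0
So g(15) = 0.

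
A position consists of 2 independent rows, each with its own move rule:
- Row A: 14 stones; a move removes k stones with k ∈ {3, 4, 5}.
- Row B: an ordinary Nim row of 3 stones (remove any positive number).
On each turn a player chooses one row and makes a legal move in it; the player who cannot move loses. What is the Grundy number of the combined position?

Build the Grundy sequence for row A with g(k) = mex{g(k−s) : s ∈ {3, 4, 5}, s ≤ k}:
k:     0  1  2  3  4  5  6  7  8  9 10 11 12 13 14
g(k):  0  0  0  1  1  1  2  2  0  0  0  1  1  1  2
So g(14) = 2.
Row B is a plain Nim row of size 3, so its Grundy value is 3.
By the Sprague-Grundy theorem, the Grundy value of a sum of independent games is the XOR of the component values.
Combined value = 2 ⊕ 3 = 1.

1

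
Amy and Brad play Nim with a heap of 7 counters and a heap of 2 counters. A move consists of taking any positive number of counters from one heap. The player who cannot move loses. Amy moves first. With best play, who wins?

Amy wins

Compute the nim-sum pairwise:
7 ^ 2 = 5
The nim-sum is 5 ≠ 0, so this is an N-position: the player to move can win; Amy has a winning move.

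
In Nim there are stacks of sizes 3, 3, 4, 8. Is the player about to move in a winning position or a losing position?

Winning position

Compute the nim-sum pairwise:
3 ⊕ 3 = 0
0 ⊕ 4 = 4
4 ⊕ 8 = 12
The nim-sum is 12 ≠ 0, so this is an N-position: the player to move can win.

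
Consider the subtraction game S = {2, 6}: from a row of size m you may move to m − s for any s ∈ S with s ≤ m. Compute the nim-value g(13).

0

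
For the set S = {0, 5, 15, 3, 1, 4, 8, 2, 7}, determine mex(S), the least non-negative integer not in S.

The values 0, 1, 2, 3, 4, 5 are all present; 6 is the first non-negative integer missing from the set.

6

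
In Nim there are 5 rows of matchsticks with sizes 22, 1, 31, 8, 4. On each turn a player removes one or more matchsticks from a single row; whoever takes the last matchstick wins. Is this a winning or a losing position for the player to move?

In binary:
  10110  (22)
  00001  (1)
  11111  (31)
  01000  (8)
  00100  (4)
  -----
  00100  (4)
The nim-sum is 4 ≠ 0, so this is an N-position: the player to move can win.

Winning position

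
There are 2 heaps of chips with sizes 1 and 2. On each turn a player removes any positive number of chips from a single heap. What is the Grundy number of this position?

Bitwise XOR of the heap sizes:
  01  (1)
  10  (2)
  --
  11  (3)

3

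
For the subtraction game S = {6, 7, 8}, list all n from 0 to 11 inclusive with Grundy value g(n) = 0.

0, 1, 2, 3, 4, 5

Grundy values for subtraction set {6, 7, 8}:
g(0) = mex{} = 0
g(1) = mex{} = 0
g(2) = mex{} = 0
g(3) = mex{} = 0
g(4) = mex{} = 0
g(5) = mex{} = 0
g(6) = mex{0} = 1
g(7) = mex{0} = 1
g(8) = mex{0} = 1
g(9) = mex{0} = 1
g(10) = mex{0} = 1
g(11) = mex{0} = 1
The P-positions (g = 0) in 0..11 are 0, 1, 2, 3, 4, 5.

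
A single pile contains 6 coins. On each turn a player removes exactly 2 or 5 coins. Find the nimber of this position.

Compute g(0), g(1), … for moves {2, 5}:
g(0) = mex{} = 0
g(1) = mex{} = 0
g(2) = mex{0} = 1
g(3) = mex{0} = 1
g(4) = mex{1} = 0
g(5) = mex{0,1} = 2
g(6) = mex{0} = 1
So g(6) = 1.

1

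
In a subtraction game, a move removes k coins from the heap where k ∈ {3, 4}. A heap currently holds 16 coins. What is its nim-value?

Compute g(0), g(1), … for moves {3, 4}:
k:     0  1  2  3  4  5  6  7  8  9 10 11 12 13 14 15 16
g(k):  0  0  0  1  1  1  2  0  0  0  1  1  1  2  0  0  0
So g(16) = 0.

0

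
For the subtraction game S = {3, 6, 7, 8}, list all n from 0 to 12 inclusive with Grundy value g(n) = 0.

0, 1, 2, 11, 12

Build the Grundy sequence with g(k) = mex{g(k−s) : s ∈ {3, 6, 7, 8}, s ≤ k}:
g(0) = mex{} = 0
g(1) = mex{} = 0
g(2) = mex{} = 0
g(3) = mex{0} = 1
g(4) = mex{0} = 1
g(5) = mex{0} = 1
g(6) = mex{0,1} = 2
g(7) = mex{0,1} = 2
g(8) = mex{0,1} = 2
g(9) = mex{0,1,2} = 3
g(10) = mex{0,1,2} = 3
g(11) = mex{1,2} = 0
g(12) = mex{1,2,3} = 0
The P-positions (g = 0) in 0..12 are 0, 1, 2, 11, 12.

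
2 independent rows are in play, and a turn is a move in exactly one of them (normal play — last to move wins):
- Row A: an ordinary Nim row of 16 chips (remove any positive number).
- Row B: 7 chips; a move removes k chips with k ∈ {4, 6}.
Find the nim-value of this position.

Row A is a plain Nim row of size 16, so its Grundy value is 16.
For row B, compute g(0), g(1), … with moves {4, 6}:
k:     0  1  2  3  4  5  6  7
g(k):  0  0  0  0  1  1  1  1
So g(7) = 1.
By the Sprague-Grundy theorem, the Grundy value of a sum of independent games is the XOR of the component values.
Combined value = 16 XOR 1 = 17.

17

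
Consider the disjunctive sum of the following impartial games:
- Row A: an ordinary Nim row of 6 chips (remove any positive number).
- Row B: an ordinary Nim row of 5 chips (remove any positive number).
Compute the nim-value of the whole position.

3

Row A is a plain Nim row of size 6, so its Grundy value is 6.
Row B is a plain Nim row of size 5, so its Grundy value is 5.
By the Sprague-Grundy theorem, the Grundy value of a sum of independent games is the XOR of the component values.
Combined value = 6 ⊕ 5 = 3.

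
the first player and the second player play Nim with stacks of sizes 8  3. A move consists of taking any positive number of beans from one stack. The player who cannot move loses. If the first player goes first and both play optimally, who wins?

the first player wins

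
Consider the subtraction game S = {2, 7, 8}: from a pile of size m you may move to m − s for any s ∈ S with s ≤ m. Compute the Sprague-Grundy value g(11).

3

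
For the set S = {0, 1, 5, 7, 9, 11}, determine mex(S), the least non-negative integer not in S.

2

The values 0, 1 are all present; 2 is the first non-negative integer missing from the set.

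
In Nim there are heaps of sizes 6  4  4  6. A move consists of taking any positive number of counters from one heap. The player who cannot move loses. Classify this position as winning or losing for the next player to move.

Losing position

Bitwise XOR of the heap sizes:
  110  (6)
  100  (4)
  100  (4)
  110  (6)
  ---
  000  (0)
The nim-sum is 0, so this is a P-position: the player to move is in a losing position under optimal play.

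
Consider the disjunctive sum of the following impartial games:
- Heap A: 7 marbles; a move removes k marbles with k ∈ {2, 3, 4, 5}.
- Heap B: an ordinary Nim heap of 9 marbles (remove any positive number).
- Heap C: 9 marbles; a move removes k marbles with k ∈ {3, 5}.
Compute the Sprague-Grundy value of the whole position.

9

Grundy values for heap A (subtraction set {2, 3, 4, 5}):
g(0) = mex{} = 0
g(1) = mex{} = 0
g(2) = mex{0} = 1
g(3) = mex{0} = 1
g(4) = mex{0,1} = 2
g(5) = mex{0,1} = 2
g(6) = mex{0,1,2} = 3
g(7) = mex{1,2} = 0
So g(7) = 0.
Heap B is a plain Nim heap of size 9, so its Grundy value is 9.
Build the Grundy sequence for heap C with g(k) = mex{g(k−s) : s ∈ {3, 5}, s ≤ k}:
k:     0  1  2  3  4  5  6  7  8  9
g(k):  0  0  0  1  1  1  2  2  0  0
So g(9) = 0.
By the Sprague-Grundy theorem, the Grundy value of a sum of independent games is the XOR of the component values.
Combined value = 0 ⊕ 9 ⊕ 0 = 9.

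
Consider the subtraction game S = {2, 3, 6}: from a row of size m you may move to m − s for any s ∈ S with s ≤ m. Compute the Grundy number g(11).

Compute g(0), g(1), … for moves {2, 3, 6}:
g(0) = mex{} = 0
g(1) = mex{} = 0
g(2) = mex{0} = 1
g(3) = mex{0} = 1
g(4) = mex{0,1} = 2
g(5) = mex{1} = 0
g(6) = mex{0,1,2} = 3
g(7) = mex{0,2} = 1
g(8) = mex{0,1,3} = 2
g(9) = mex{1,3} = 0
g(10) = mex{1,2} = 0
g(11) = mex{0,2} = 1
So g(11) = 1.

1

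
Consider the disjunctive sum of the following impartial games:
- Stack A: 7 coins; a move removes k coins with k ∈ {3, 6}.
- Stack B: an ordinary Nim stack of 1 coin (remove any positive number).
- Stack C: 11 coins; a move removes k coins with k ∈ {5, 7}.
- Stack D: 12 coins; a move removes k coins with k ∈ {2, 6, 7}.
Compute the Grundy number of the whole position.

For stack A, compute g(0), g(1), … with moves {3, 6}:
g(0) = mex{} = 0
g(1) = mex{} = 0
g(2) = mex{} = 0
g(3) = mex{0} = 1
g(4) = mex{0} = 1
g(5) = mex{0} = 1
g(6) = mex{0,1} = 2
g(7) = mex{0,1} = 2
So g(7) = 2.
Stack B is a plain Nim stack of size 1, so its Grundy value is 1.
Build the Grundy sequence for stack C with g(k) = mex{g(k−s) : s ∈ {5, 7}, s ≤ k}:
g(0) = mex{} = 0
g(1) = mex{} = 0
g(2) = mex{} = 0
g(3) = mex{} = 0
g(4) = mex{} = 0
g(5) = mex{0} = 1
g(6) = mex{0} = 1
g(7) = mex{0} = 1
g(8) = mex{0} = 1
g(9) = mex{0} = 1
g(10) = mex{0,1} = 2
g(11) = mex{0,1} = 2
So g(11) = 2.
For stack D, compute g(0), g(1), … with moves {2, 6, 7}:
k:     0  1  2  3  4  5  6  7  8  9 10 11 12
g(k):  0  0  1  1  0  0  1  1  2  0  3  1  2
So g(12) = 2.
The value of a disjunctive sum is the nim-sum of the parts.
Combined value = 2 XOR 1 XOR 2 XOR 2 = 3.

3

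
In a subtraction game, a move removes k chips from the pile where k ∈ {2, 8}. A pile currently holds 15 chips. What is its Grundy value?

0

Build the Grundy sequence with g(k) = mex{g(k−s) : s ∈ {2, 8}, s ≤ k}:
k:     0  1  2  3  4  5  6  7  8  9 10 11 12 13 14 15
g(k):  0  0  1  1  0  0  1  1  2  2  0  0  1  1  0  0
So g(15) = 0.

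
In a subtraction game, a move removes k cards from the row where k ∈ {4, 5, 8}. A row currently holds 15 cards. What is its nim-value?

0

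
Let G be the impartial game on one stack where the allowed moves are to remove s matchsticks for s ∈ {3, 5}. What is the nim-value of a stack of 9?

Build the Grundy sequence with g(k) = mex{g(k−s) : s ∈ {3, 5}, s ≤ k}:
k:     0  1  2  3  4  5  6  7  8  9
g(k):  0  0  0  1  1  1  2  2  0  0
So g(9) = 0.

0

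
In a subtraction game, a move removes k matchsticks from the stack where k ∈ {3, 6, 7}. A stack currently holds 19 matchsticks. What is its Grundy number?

Grundy values for subtraction set {3, 6, 7}:
k:     0  1  2  3  4  5  6  7  8  9 10 11 12 13 14 15 16 17 18 19
g(k):  0  0  0  1  1  1  2  2  2  3  0  0  0  1  1  1  2  2  2  3
So g(19) = 3.

3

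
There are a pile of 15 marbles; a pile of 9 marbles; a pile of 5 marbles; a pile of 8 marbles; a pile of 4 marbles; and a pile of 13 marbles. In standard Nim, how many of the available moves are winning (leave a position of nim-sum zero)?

1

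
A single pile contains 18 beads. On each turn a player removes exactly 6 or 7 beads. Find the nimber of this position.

0

Build the Grundy sequence with g(k) = mex{g(k−s) : s ∈ {6, 7}, s ≤ k}:
k:     0  1  2  3  4  5  6  7  8  9 10 11 12 13 14 15 16 17 18
g(k):  0  0  0  0  0  0  1  1  1  1  1  1  2  0  0  0  0  0  0
So g(18) = 0.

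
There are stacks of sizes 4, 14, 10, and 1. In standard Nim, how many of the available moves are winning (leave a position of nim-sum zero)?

1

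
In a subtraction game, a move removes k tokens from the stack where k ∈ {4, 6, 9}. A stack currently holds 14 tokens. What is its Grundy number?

Build the Grundy sequence with g(k) = mex{g(k−s) : s ∈ {4, 6, 9}, s ≤ k}:
k:     0  1  2  3  4  5  6  7  8  9 10 11 12 13 14
g(k):  0  0  0  0  1  1  1  1  2  2  2  2  3  0  0
So g(14) = 0.

0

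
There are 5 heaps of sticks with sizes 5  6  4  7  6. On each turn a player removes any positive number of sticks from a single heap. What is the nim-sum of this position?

6

Write each in binary and XOR column by column:
  101  (5)
  110  (6)
  100  (4)
  111  (7)
  110  (6)
  ---
  110  (6)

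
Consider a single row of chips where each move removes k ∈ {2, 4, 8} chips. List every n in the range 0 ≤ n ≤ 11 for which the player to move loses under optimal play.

0, 1, 6, 7

Compute g(0), g(1), … for moves {2, 4, 8}:
k:     0  1  2  3  4  5  6  7  8  9 10 11
g(k):  0  0  1  1  2  2  0  0  1  1  2  2
The P-positions (g = 0) in 0..11 are 0, 1, 6, 7.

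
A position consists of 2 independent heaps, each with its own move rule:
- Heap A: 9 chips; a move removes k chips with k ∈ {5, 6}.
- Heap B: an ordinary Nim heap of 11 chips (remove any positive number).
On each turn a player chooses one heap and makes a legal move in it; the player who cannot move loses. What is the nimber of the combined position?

Build the Grundy sequence for heap A with g(k) = mex{g(k−s) : s ∈ {5, 6}, s ≤ k}:
k:     0  1  2  3  4  5  6  7  8  9
g(k):  0  0  0  0  0  1  1  1  1  1
So g(9) = 1.
Heap B is a plain Nim heap of size 11, so its Grundy value is 11.
By the Sprague-Grundy theorem, the Grundy value of a sum of independent games is the XOR of the component values.
Combined value = 1 ⊕ 11 = 10.

10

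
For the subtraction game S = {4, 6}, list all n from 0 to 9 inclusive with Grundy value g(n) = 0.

0, 1, 2, 3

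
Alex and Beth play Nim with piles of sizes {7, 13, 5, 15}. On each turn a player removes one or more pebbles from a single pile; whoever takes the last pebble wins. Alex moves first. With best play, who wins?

Beth wins

Compute the nim-sum pairwise:
7 ⊕ 13 = 10
10 ⊕ 5 = 15
15 ⊕ 15 = 0
The nim-sum is 0, so this is a P-position: the player to move is in a losing position under optimal play; Alex is about to move from it and so loses — Beth wins.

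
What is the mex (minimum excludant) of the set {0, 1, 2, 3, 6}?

4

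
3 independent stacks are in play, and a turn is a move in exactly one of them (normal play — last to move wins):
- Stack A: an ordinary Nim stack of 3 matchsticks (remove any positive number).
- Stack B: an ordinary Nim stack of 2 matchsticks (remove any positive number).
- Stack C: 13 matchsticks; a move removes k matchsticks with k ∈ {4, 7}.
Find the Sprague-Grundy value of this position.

Stack A is a plain Nim stack of size 3, so its Grundy value is 3.
Stack B is a plain Nim stack of size 2, so its Grundy value is 2.
For stack C, compute g(0), g(1), … with moves {4, 7}:
k:     0  1  2  3  4  5  6  7  8  9 10 11 12 13
g(k):  0  0  0  0  1  1  1  1  2  2  2  0  0  0
So g(13) = 0.
By the Sprague-Grundy theorem, the Grundy value of a sum of independent games is the XOR of the component values.
Combined value = 3 ⊕ 2 ⊕ 0 = 1.

1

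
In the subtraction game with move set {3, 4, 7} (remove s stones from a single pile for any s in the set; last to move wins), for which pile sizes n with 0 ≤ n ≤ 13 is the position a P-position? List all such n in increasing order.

0, 1, 2, 10, 11, 12

Build the Grundy sequence with g(k) = mex{g(k−s) : s ∈ {3, 4, 7}, s ≤ k}:
g(0) = mex{} = 0
g(1) = mex{} = 0
g(2) = mex{} = 0
g(3) = mex{0} = 1
g(4) = mex{0} = 1
g(5) = mex{0} = 1
g(6) = mex{0,1} = 2
g(7) = mex{0,1} = 2
g(8) = mex{0,1} = 2
g(9) = mex{0,1,2} = 3
g(10) = mex{1,2} = 0
g(11) = mex{1,2} = 0
g(12) = mex{1,2,3} = 0
g(13) = mex{0,2,3} = 1
The P-positions (g = 0) in 0..13 are 0, 1, 2, 10, 11, 12.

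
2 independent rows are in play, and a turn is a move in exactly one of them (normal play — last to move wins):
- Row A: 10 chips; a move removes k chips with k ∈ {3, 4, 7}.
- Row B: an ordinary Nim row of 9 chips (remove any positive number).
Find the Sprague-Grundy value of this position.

9

Build the Grundy sequence for row A with g(k) = mex{g(k−s) : s ∈ {3, 4, 7}, s ≤ k}:
k:     0  1  2  3  4  5  6  7  8  9 10
g(k):  0  0  0  1  1  1  2  2  2  3  0
So g(10) = 0.
Row B is a plain Nim row of size 9, so its Grundy value is 9.
The value of a disjunctive sum is the nim-sum of the parts.
Combined value = 0 ⊕ 9 = 9.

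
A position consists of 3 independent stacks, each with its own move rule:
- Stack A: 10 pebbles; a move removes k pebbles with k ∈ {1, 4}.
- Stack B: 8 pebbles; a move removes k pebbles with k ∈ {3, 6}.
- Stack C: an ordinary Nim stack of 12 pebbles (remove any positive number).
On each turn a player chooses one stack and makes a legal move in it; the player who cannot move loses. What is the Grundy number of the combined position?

For stack A, compute g(0), g(1), … with moves {1, 4}:
k:     0  1  2  3  4  5  6  7  8  9 10
g(k):  0  1  0  1  2  0  1  0  1  2  0
So g(10) = 0.
Grundy values for stack B (subtraction set {3, 6}):
k:     0  1  2  3  4  5  6  7  8
g(k):  0  0  0  1  1  1  2  2  2
So g(8) = 2.
Stack C is a plain Nim stack of size 12, so its Grundy value is 12.
The value of a disjunctive sum is the nim-sum of the parts.
Combined value = 0 XOR 2 XOR 12 = 14.

14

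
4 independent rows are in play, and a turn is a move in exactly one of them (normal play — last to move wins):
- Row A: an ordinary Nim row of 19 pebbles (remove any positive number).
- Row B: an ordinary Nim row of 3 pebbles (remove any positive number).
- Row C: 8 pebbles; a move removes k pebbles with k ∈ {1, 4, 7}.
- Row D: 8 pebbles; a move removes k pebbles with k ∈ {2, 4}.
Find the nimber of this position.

17

Row A is a plain Nim row of size 19, so its Grundy value is 19.
Row B is a plain Nim row of size 3, so its Grundy value is 3.
For row C, compute g(0), g(1), … with moves {1, 4, 7}:
g(0) = mex{} = 0
g(1) = mex{0} = 1
g(2) = mex{1} = 0
g(3) = mex{0} = 1
g(4) = mex{0,1} = 2
g(5) = mex{1,2} = 0
g(6) = mex{0} = 1
g(7) = mex{0,1} = 2
g(8) = mex{1,2} = 0
So g(8) = 0.
Grundy values for row D (subtraction set {2, 4}):
k:     0  1  2  3  4  5  6  7  8
g(k):  0  0  1  1  2  2  0  0  1
So g(8) = 1.
By the Sprague-Grundy theorem, the Grundy value of a sum of independent games is the XOR of the component values.
Combined value = 19 ⊕ 3 ⊕ 0 ⊕ 1 = 17.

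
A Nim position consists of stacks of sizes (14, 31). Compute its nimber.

Write each in binary and XOR column by column:
  01110  (14)
  11111  (31)
  -----
  10001  (17)

17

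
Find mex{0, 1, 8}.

The values 0, 1 are all present; 2 is the first non-negative integer missing from the set.

2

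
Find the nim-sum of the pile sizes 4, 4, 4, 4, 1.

1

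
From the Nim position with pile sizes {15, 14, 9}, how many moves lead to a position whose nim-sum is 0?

Write each in binary and XOR column by column:
  1111  (15)
  1110  (14)
  1001  (9)
  ----
  1000  (8)
The overall nim-sum is X = 8. A pile of size p has a winning move iff p XOR X < p (reduce it to p XOR X).
  15: 15 XOR 8 = 7 < 15 — winning move (to 7).
  14: 14 XOR 8 = 6 < 14 — winning move (to 6).
  9: 9 XOR 8 = 1 < 9 — winning move (to 1).
That gives 3 winning moves.

3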